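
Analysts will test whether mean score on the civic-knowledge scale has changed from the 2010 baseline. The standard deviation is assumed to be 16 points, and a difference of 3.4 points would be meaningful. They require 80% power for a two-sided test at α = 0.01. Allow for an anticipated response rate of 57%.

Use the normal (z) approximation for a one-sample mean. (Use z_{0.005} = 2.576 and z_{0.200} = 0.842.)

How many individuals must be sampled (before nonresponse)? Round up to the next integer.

n = 454

n = (z_{α/2} + z_β)² · σ² / δ²
  = (2.576 + 0.842)² · 16² / 3.4²
  = 11.6827 · 256 / 11.56
  = 258.72
Adjust for 57% response: 258.72 / 0.57 = 453.89.
Round up → n = 454.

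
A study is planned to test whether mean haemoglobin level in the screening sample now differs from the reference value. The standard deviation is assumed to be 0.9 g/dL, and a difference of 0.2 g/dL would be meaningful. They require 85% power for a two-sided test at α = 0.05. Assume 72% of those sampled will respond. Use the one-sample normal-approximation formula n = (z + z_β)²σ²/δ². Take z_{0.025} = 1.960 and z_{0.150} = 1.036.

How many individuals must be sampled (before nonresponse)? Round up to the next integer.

n = (z_{α/2} + z_β)² · σ² / δ²
  = (1.960 + 1.036)² · 0.9² / 0.2²
  = 8.9760 · 0.81 / 0.04
  = 181.76
Adjust for 72% response: 181.76 / 0.72 = 252.45.
Round up → n = 253.

n = 253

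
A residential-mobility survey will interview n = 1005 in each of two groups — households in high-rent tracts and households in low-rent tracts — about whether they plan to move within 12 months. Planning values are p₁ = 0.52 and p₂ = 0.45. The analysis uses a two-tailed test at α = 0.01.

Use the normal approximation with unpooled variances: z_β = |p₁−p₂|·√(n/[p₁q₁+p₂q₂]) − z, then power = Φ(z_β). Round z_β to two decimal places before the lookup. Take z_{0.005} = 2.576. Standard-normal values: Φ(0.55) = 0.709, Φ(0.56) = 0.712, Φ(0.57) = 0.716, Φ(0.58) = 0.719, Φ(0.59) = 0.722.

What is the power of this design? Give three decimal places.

z_β = |p₁−p₂|·√(n/[p₁q₁+p₂q₂]) − z_{α/2}
    = 0.07 · √(1005/0.4971) − 2.576
    = 0.07 · 44.9636 − 2.576
    = 3.1475 − 2.576 = 0.5715 → 0.57
Power = Φ(0.57) = 0.716.

Power ≈ 0.716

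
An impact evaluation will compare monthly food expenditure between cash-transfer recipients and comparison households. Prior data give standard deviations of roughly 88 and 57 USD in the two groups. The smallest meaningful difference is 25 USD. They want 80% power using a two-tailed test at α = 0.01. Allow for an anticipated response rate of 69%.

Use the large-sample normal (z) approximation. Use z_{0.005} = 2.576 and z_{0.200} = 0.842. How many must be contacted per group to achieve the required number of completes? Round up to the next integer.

n = (z_{α/2} + z_β)² · (σ₁² + σ₂²) / δ²
  = (2.576 + 0.842)² · (88² + 57² = 10993) / 25²
  = 11.6827 · 10993 / 625
  = 205.49
Adjust for 69% response: 205.49 / 0.69 = 297.80.
Round up → n = 298 per group.

n = 298 per group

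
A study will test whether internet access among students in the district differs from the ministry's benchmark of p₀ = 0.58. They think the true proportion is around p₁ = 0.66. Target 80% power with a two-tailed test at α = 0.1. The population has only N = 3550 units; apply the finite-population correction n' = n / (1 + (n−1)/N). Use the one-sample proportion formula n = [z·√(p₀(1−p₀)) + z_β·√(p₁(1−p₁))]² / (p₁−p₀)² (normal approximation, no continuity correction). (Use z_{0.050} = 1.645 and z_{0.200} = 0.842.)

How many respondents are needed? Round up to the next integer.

n = [z_{α/2}·√(p₀q₀) + z_β·√(p₁q₁)]² / (p₁ − p₀)²
  = [1.645·√(0.58·0.42) + 0.842·√(0.66·0.34)]² / (0.08)²
  = [1.645·0.4936 + 0.842·0.4737]² / 0.0064
  = [1.2108]² / 0.0064
  = 229.06
Finite-population correction (N = 3550): 229.06 / (1 + (229.06 − 1)/3550) = 215.23.
Round up → n = 216.

n = 216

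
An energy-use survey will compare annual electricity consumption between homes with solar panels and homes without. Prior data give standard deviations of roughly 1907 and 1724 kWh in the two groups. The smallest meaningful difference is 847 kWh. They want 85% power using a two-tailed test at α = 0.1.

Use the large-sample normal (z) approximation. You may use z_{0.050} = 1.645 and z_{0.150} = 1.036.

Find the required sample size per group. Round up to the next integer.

n = 67 per group

n = (z_{α/2} + z_β)² · (σ₁² + σ₂²) / δ²
  = (1.645 + 1.036)² · (1907² + 1724² = 6608825) / 847²
  = 7.1878 · 6608825 / 717409
  = 66.21
Round up → n = 67 per group.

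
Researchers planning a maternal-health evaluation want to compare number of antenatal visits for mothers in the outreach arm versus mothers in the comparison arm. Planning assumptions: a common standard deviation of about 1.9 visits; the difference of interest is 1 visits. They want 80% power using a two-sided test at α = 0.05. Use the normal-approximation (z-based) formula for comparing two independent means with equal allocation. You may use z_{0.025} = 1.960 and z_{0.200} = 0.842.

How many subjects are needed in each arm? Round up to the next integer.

n = (z_{α/2} + z_β)² · (σ₁² + σ₂²) / δ²
  = (1.960 + 0.842)² · (2·1.9² = 7.22) / 1²
  = 7.8512 · 7.22 / 1
  = 56.69
Round up → n = 57 per group.

n = 57 per group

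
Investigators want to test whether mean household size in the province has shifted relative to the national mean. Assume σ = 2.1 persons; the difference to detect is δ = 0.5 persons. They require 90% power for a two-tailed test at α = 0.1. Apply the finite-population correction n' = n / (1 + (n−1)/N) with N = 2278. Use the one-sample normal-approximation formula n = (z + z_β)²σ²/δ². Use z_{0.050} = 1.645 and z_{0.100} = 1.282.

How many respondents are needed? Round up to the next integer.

n = (z_{α/2} + z_β)² · σ² / δ²
  = (1.645 + 1.282)² · 2.1² / 0.5²
  = 8.5673 · 4.41 / 0.25
  = 151.13
Finite-population correction (N = 2278): 151.13 / (1 + (151.13 − 1)/2278) = 141.78.
Round up → n = 142.

n = 142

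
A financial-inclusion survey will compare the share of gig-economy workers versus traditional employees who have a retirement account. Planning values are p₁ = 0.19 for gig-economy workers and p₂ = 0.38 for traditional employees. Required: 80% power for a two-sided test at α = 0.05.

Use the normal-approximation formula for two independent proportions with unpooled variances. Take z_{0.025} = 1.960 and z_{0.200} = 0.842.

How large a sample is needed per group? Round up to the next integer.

n = (z_{α/2} + z_β)² · [p₁(1−p₁) + p₂(1−p₂)] / (p₁ − p₂)²
  = (1.960 + 0.842)² · (0.19·0.81 + 0.38·0.62) / (-0.19)²
  = (2.802)² · (0.1539 + 0.2356) / 0.0361
  = 7.8512 · 0.3895 / 0.0361
  = 84.71
Round up → n = 85 per group.

n = 85 per group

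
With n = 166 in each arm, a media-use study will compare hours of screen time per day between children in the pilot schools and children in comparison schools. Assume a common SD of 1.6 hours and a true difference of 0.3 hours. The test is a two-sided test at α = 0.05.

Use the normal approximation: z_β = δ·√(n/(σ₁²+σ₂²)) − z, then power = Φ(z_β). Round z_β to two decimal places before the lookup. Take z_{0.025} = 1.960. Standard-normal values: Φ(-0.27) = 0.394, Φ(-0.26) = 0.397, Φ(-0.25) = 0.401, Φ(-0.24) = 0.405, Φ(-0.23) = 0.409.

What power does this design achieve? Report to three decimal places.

z_β = δ·√(n/(σ₁²+σ₂²)) − z_{α/2}
    = 0.3 · √(166/5.12) − 1.960
    = 0.3 · 5.69402 − 1.960
    = 1.7082 − 1.960 = -0.2518 → -0.25
Power = Φ(-0.25) = 0.401.

Power ≈ 0.401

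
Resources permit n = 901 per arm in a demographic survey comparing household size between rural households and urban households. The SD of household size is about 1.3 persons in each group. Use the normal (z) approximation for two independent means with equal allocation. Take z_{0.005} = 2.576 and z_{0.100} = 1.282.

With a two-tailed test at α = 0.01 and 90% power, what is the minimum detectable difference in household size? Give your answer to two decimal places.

δ = (z_{α/2} + z_β) · √((σ₁²+σ₂²)/n)
  = (2.576 + 1.282) · √(3.38/901)
  = 3.858 · √0.00375
  = 3.858 · 0.0612
  = 0.2363

Minimum detectable difference ≈ 0.24 persons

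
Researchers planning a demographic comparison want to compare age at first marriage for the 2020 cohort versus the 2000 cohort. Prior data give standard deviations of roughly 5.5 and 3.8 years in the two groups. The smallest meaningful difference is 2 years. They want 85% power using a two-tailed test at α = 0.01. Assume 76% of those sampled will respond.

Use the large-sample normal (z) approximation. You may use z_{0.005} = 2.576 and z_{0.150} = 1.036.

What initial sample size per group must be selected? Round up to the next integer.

n = (z_{α/2} + z_β)² · (σ₁² + σ₂²) / δ²
  = (2.576 + 1.036)² · (5.5² + 3.8² = 44.69) / 2²
  = 13.0465 · 44.69 / 4
  = 145.76
Adjust for 76% response: 145.76 / 0.76 = 191.79.
Round up → n = 192 per group.

n = 192 per group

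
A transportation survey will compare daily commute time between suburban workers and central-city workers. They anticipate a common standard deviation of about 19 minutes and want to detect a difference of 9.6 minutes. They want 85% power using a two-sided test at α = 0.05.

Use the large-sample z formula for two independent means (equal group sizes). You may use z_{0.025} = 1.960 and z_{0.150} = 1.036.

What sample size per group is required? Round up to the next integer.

n = (z_{α/2} + z_β)² · (σ₁² + σ₂²) / δ²
  = (1.960 + 1.036)² · (2·19² = 722) / 9.6²
  = 8.9760 · 722 / 92.16
  = 70.32
Round up → n = 71 per group.

n = 71 per group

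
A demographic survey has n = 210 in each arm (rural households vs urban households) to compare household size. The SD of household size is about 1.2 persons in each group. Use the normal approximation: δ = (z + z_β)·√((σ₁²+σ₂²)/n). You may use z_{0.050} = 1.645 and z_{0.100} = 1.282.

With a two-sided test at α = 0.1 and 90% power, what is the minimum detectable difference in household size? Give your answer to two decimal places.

δ = (z_{α/2} + z_β) · √((σ₁²+σ₂²)/n)
  = (1.645 + 1.282) · √(2.88/210)
  = 2.927 · √0.01371
  = 2.927 · 0.1171
  = 0.3428

Minimum detectable difference ≈ 0.34 persons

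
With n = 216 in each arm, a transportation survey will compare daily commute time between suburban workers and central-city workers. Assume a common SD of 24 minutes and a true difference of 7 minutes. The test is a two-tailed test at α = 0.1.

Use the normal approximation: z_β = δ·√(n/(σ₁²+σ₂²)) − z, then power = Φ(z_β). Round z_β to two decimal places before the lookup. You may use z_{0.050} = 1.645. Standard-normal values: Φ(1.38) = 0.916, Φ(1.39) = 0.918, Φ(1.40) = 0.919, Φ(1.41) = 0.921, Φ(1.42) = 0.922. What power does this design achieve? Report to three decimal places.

z_β = δ·√(n/(σ₁²+σ₂²)) − z_{α/2}
    = 7 · √(216/1152) − 1.645
    = 7 · 0.43301 − 1.645
    = 3.0311 − 1.645 = 1.3861 → 1.39
Power = Φ(1.39) = 0.918.

Power ≈ 0.918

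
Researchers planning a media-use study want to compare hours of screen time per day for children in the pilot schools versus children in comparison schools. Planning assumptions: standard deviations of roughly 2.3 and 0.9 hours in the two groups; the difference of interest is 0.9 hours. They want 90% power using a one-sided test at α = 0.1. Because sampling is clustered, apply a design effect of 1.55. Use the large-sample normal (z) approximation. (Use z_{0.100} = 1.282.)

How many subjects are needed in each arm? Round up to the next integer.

n = (z_α + z_β)² · (σ₁² + σ₂²) / δ²
  = (1.282 + 1.282)² · (2.3² + 0.9² = 6.1) / 0.9²
  = 6.5741 · 6.1 / 0.81
  = 49.51
Design effect: 1.55 × 49.51 = 76.74.
Round up → n = 77 per group.

n = 77 per group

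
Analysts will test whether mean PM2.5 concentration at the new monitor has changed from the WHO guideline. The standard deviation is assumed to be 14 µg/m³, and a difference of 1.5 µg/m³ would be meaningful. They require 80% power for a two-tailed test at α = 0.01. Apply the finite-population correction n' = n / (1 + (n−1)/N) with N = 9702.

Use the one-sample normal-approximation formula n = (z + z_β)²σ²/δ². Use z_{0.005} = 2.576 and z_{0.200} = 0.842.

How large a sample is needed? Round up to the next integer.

n = (z_{α/2} + z_β)² · σ² / δ²
  = (2.576 + 0.842)² · 14² / 1.5²
  = 11.6827 · 196 / 2.25
  = 1017.70
Finite-population correction (N = 9702): 1017.70 / (1 + (1017.70 − 1)/9702) = 921.16.
Round up → n = 922.

n = 922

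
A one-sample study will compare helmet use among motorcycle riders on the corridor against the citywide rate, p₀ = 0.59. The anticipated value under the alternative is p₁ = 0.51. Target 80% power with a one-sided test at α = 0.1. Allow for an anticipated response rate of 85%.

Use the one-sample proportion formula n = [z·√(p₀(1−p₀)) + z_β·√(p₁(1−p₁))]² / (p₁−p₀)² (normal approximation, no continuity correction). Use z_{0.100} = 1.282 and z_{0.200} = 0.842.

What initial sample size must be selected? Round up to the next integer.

n = [z_α·√(p₀q₀) + z_β·√(p₁q₁)]² / (p₁ − p₀)²
  = [1.282·√(0.59·0.41) + 0.842·√(0.51·0.49)]² / (-0.08)²
  = [1.282·0.4918 + 0.842·0.4999]² / 0.0064
  = [1.0514]² / 0.0064
  = 172.74
Adjust for 85% response: 172.74 / 0.85 = 203.22.
Round up → n = 204.

n = 204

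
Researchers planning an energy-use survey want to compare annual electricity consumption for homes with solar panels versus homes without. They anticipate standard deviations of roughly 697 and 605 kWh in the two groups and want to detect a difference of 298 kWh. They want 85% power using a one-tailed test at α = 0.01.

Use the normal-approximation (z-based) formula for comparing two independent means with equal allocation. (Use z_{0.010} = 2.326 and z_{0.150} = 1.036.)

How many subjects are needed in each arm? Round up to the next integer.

n = (z_α + z_β)² · (σ₁² + σ₂²) / δ²
  = (2.326 + 1.036)² · (697² + 605² = 851834) / 298²
  = 11.3030 · 851834 / 88804
  = 108.42
Round up → n = 109 per group.

n = 109 per group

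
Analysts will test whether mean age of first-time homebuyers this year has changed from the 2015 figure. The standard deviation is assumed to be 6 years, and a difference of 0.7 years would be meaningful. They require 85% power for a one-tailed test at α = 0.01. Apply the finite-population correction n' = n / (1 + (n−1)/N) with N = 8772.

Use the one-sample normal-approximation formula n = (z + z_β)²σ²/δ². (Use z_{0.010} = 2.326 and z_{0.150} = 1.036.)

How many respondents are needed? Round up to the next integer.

n = 759

n = (z_α + z_β)² · σ² / δ²
  = (2.326 + 1.036)² · 6² / 0.7²
  = 11.3030 · 36 / 0.49
  = 830.43
Finite-population correction (N = 8772): 830.43 / (1 + (830.43 − 1)/8772) = 758.69.
Round up → n = 759.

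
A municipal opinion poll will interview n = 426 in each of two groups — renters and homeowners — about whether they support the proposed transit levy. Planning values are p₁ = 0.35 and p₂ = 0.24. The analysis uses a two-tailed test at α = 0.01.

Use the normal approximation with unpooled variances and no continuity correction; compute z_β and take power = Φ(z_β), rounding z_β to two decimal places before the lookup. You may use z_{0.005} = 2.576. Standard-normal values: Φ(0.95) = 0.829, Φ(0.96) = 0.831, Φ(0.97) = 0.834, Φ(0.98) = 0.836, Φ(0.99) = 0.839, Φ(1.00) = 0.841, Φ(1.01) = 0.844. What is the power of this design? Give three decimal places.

Power ≈ 0.834

z_β = |p₁−p₂|·√(n/[p₁q₁+p₂q₂]) − z_{α/2}
    = 0.11 · √(426/0.4099) − 2.576
    = 0.11 · 32.2378 − 2.576
    = 3.5462 − 2.576 = 0.9702 → 0.97
Power = Φ(0.97) = 0.834.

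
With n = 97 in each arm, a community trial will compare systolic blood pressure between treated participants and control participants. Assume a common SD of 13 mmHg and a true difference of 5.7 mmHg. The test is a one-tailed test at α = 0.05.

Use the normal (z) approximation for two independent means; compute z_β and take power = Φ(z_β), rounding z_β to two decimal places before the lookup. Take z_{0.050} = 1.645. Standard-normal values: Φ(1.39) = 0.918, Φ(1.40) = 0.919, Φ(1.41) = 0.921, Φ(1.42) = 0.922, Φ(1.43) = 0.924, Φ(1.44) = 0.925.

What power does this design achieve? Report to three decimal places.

z_β = δ·√(n/(σ₁²+σ₂²)) − z_α
    = 5.7 · √(97/338) − 1.645
    = 5.7 · 0.53571 − 1.645
    = 3.0535 − 1.645 = 1.4085 → 1.41
Power = Φ(1.41) = 0.921.

Power ≈ 0.921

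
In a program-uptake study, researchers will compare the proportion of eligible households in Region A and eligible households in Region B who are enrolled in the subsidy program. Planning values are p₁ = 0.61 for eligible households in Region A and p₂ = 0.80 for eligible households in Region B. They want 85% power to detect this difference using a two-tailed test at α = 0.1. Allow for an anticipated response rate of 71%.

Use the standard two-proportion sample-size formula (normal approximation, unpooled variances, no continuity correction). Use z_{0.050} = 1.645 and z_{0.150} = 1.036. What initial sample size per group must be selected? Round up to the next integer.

n = 112 per group

n = (z_{α/2} + z_β)² · [p₁(1−p₁) + p₂(1−p₂)] / (p₁ − p₂)²
  = (1.645 + 1.036)² · (0.61·0.39 + 0.80·0.20) / (-0.19)²
  = (2.681)² · (0.2379 + 0.1600) / 0.0361
  = 7.1878 · 0.3979 / 0.0361
  = 79.22
Adjust for 71% response: 79.22 / 0.71 = 111.58.
Round up → n = 112 per group.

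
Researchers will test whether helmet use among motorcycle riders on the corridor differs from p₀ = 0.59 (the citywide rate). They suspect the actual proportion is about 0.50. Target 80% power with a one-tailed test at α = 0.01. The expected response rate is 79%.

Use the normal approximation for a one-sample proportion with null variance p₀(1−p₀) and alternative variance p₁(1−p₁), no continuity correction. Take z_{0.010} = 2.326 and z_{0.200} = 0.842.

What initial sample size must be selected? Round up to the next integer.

n = [z_α·√(p₀q₀) + z_β·√(p₁q₁)]² / (p₁ − p₀)²
  = [2.326·√(0.59·0.41) + 0.842·√(0.50·0.50)]² / (-0.09)²
  = [2.326·0.4918 + 0.842·0.5000]² / 0.0081
  = [1.5650]² / 0.0081
  = 302.38
Adjust for 79% response: 302.38 / 0.79 = 382.75.
Round up → n = 383.

n = 383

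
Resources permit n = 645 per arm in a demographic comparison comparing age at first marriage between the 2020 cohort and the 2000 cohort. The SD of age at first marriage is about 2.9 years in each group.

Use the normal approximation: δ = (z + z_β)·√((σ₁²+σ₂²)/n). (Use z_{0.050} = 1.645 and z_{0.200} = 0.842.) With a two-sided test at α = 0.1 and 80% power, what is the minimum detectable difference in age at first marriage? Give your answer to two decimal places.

Minimum detectable difference ≈ 0.40 years

δ = (z_{α/2} + z_β) · √((σ₁²+σ₂²)/n)
  = (1.645 + 0.842) · √(16.82/645)
  = 2.487 · √0.02608
  = 2.487 · 0.1615
  = 0.4016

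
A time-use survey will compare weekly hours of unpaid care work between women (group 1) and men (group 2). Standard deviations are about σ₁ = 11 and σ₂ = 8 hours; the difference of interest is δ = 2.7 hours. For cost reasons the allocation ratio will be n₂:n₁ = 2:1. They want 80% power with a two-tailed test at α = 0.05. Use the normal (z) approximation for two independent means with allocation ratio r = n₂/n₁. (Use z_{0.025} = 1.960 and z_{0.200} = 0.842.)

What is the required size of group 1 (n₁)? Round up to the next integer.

n₁ = 165

n₁ = (z_{α/2} + z_β)² · (σ₁² + σ₂²/r) / δ²
   = (1.960 + 0.842)² · (11² + 8²/2) / 2.7²
   = 7.8512 · (121 + 32) / 7.29
   = 7.8512 · 153 / 7.29
   = 164.78
Round up → n₁ = 165; n₂ = r·n₁ = 2 × 165 = 330.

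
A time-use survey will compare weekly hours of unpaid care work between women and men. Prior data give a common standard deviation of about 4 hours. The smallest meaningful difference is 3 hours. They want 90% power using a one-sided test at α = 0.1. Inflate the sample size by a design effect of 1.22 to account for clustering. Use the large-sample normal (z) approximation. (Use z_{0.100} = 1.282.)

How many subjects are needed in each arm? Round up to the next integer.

n = 29 per group

n = (z_α + z_β)² · (σ₁² + σ₂²) / δ²
  = (1.282 + 1.282)² · (2·4² = 32) / 3²
  = 6.5741 · 32 / 9
  = 23.37
Design effect: 1.22 × 23.37 = 28.52.
Round up → n = 29 per group.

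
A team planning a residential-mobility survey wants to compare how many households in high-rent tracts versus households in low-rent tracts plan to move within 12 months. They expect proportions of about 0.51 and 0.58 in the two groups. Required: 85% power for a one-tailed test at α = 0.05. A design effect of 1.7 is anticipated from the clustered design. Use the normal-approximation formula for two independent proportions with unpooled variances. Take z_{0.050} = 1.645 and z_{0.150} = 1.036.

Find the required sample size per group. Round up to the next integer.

n = (z_α + z_β)² · [p₁(1−p₁) + p₂(1−p₂)] / (p₁ − p₂)²
  = (1.645 + 1.036)² · (0.51·0.49 + 0.58·0.42) / (-0.07)²
  = (2.681)² · (0.2499 + 0.2436) / 0.0049
  = 7.1878 · 0.4935 / 0.0049
  = 723.91
Design effect: 1.7 × 723.91 = 1230.65.
Round up → n = 1231 per group.

n = 1231 per group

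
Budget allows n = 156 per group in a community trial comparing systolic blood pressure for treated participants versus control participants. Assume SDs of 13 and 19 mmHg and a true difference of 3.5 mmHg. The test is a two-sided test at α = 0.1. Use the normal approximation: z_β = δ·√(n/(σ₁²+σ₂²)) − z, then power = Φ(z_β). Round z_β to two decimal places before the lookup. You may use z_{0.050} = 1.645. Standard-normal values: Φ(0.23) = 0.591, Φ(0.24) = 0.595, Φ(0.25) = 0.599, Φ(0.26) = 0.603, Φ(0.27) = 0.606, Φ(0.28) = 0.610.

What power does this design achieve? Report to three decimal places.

z_β = δ·√(n/(σ₁²+σ₂²)) − z_{α/2}
    = 3.5 · √(156/530) − 1.645
    = 3.5 · 0.54253 − 1.645
    = 1.8989 − 1.645 = 0.2539 → 0.25
Power = Φ(0.25) = 0.599.

Power ≈ 0.599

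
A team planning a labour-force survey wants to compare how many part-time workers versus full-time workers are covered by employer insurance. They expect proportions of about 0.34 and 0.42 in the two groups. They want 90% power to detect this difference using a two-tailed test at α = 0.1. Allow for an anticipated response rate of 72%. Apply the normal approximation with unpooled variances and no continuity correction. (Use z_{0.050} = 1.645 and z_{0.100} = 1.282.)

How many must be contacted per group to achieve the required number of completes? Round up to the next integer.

n = (z_{α/2} + z_β)² · [p₁(1−p₁) + p₂(1−p₂)] / (p₁ − p₂)²
  = (1.645 + 1.282)² · (0.34·0.66 + 0.42·0.58) / (-0.08)²
  = (2.927)² · (0.2244 + 0.2436) / 0.0064
  = 8.5673 · 0.4680 / 0.0064
  = 626.49
Adjust for 72% response: 626.49 / 0.72 = 870.12.
Round up → n = 871 per group.

n = 871 per group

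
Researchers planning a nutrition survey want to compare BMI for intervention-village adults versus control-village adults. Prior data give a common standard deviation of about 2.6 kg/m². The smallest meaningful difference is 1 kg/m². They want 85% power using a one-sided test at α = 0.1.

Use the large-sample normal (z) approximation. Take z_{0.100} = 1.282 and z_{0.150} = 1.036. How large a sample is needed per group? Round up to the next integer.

n = (z_α + z_β)² · (σ₁² + σ₂²) / δ²
  = (1.282 + 1.036)² · (2·2.6² = 13.52) / 1²
  = 5.3731 · 13.52 / 1
  = 72.64
Round up → n = 73 per group.

n = 73 per group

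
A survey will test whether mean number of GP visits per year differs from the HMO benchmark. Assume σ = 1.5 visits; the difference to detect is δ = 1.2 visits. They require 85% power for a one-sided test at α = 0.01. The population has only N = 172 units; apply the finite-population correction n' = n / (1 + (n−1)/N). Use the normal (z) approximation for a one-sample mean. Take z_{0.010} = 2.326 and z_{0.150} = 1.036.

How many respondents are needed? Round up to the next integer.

n = 17

n = (z_α + z_β)² · σ² / δ²
  = (2.326 + 1.036)² · 1.5² / 1.2²
  = 11.3030 · 2.25 / 1.44
  = 17.66
Finite-population correction (N = 172): 17.66 / (1 + (17.66 − 1)/172) = 16.10.
Round up → n = 17.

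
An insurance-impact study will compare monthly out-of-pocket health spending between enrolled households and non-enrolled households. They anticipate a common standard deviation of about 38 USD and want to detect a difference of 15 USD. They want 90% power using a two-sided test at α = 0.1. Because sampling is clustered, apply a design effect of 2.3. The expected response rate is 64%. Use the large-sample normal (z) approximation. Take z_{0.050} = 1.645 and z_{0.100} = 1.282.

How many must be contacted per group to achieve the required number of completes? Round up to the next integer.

n = 396 per group

n = (z_{α/2} + z_β)² · (σ₁² + σ₂²) / δ²
  = (1.645 + 1.282)² · (2·38² = 2888) / 15²
  = 8.5673 · 2888 / 225
  = 109.97
Design effect: 2.3 × 109.97 = 252.92.
Adjust for 64% response: 252.92 / 0.64 = 395.19.
Round up → n = 396 per group.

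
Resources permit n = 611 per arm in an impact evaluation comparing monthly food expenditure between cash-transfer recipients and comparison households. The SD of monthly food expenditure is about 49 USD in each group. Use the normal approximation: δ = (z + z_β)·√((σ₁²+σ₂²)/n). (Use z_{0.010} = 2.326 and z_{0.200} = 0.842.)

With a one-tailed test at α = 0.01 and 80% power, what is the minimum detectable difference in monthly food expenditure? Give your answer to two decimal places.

δ = (z_α + z_β) · √((σ₁²+σ₂²)/n)
  = (2.326 + 0.842) · √(4802/611)
  = 3.168 · √7.8592
  = 3.168 · 2.8034
  = 8.8813

Minimum detectable difference ≈ 8.88 USD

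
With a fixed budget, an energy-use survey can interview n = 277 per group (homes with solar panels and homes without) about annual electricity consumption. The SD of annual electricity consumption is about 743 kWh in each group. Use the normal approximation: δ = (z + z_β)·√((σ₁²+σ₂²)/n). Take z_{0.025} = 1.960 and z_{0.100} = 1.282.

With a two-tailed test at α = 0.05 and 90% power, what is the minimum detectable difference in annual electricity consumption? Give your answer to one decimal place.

Minimum detectable difference ≈ 204.7 kWh

δ = (z_{α/2} + z_β) · √((σ₁²+σ₂²)/n)
  = (1.960 + 1.282) · √(1104098/277)
  = 3.242 · √3985.9
  = 3.242 · 63.1341
  = 204.6807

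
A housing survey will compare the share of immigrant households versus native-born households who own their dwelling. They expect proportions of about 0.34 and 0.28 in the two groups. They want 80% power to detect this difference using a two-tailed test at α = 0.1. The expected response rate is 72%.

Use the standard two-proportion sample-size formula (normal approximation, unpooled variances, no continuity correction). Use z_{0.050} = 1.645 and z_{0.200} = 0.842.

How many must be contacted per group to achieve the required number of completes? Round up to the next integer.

n = 1017 per group

n = (z_{α/2} + z_β)² · [p₁(1−p₁) + p₂(1−p₂)] / (p₁ − p₂)²
  = (1.645 + 0.842)² · (0.34·0.66 + 0.28·0.72) / (0.06)²
  = (2.487)² · (0.2244 + 0.2016) / 0.0036
  = 6.1852 · 0.4260 / 0.0036
  = 731.91
Adjust for 72% response: 731.91 / 0.72 = 1016.54.
Round up → n = 1017 per group.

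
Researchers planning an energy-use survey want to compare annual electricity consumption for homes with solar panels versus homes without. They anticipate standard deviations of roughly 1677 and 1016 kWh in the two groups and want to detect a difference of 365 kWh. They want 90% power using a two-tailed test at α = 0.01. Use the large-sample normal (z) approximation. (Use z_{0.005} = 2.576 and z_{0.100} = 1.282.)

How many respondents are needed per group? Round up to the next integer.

n = (z_{α/2} + z_β)² · (σ₁² + σ₂²) / δ²
  = (2.576 + 1.282)² · (1677² + 1016² = 3844585) / 365²
  = 14.8842 · 3844585 / 133225
  = 429.52
Round up → n = 430 per group.

n = 430 per group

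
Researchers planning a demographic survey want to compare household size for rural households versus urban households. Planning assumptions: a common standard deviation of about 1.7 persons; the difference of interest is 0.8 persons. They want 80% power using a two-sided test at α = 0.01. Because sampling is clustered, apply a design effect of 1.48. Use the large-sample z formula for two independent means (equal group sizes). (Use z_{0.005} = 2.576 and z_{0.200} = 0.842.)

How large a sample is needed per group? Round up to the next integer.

n = (z_{α/2} + z_β)² · (σ₁² + σ₂²) / δ²
  = (2.576 + 0.842)² · (2·1.7² = 5.78) / 0.8²
  = 11.6827 · 5.78 / 0.64
  = 105.51
Design effect: 1.48 × 105.51 = 156.15.
Round up → n = 157 per group.

n = 157 per group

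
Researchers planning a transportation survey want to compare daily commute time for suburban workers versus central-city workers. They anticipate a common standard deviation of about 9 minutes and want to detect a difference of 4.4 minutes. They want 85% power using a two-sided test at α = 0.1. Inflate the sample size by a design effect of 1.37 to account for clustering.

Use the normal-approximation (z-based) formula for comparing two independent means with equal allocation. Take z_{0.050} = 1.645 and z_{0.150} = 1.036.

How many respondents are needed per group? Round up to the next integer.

n = (z_{α/2} + z_β)² · (σ₁² + σ₂²) / δ²
  = (1.645 + 1.036)² · (2·9² = 162) / 4.4²
  = 7.1878 · 162 / 19.36
  = 60.15
Design effect: 1.37 × 60.15 = 82.40.
Round up → n = 83 per group.

n = 83 per group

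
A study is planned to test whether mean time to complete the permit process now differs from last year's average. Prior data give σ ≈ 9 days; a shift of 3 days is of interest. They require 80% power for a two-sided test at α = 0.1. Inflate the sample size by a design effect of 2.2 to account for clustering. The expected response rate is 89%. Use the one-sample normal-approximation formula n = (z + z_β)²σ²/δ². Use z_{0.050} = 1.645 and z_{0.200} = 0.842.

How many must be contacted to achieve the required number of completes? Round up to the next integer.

n = 138

n = (z_{α/2} + z_β)² · σ² / δ²
  = (1.645 + 0.842)² · 9² / 3²
  = 6.1852 · 81 / 9
  = 55.67
Design effect: 2.2 × 55.67 = 122.47.
Adjust for 89% response: 122.47 / 0.89 = 137.60.
Round up → n = 138.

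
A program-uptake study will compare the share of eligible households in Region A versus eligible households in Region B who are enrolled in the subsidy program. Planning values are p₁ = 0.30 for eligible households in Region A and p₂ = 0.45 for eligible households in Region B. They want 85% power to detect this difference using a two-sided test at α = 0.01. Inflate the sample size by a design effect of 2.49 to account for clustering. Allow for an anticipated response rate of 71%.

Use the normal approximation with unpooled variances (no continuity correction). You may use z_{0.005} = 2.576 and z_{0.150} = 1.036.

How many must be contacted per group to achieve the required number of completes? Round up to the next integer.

n = 931 per group

n = (z_{α/2} + z_β)² · [p₁(1−p₁) + p₂(1−p₂)] / (p₁ − p₂)²
  = (2.576 + 1.036)² · (0.30·0.70 + 0.45·0.55) / (-0.15)²
  = (3.612)² · (0.2100 + 0.2475) / 0.0225
  = 13.0465 · 0.4575 / 0.0225
  = 265.28
Design effect: 2.49 × 265.28 = 660.55.
Adjust for 71% response: 660.55 / 0.71 = 930.35.
Round up → n = 931 per group.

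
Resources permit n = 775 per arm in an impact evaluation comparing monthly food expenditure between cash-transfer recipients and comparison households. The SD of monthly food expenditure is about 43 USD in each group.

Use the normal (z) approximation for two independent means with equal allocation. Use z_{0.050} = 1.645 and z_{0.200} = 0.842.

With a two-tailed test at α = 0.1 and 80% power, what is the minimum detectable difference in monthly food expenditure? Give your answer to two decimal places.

Minimum detectable difference ≈ 5.43 USD

δ = (z_{α/2} + z_β) · √((σ₁²+σ₂²)/n)
  = (1.645 + 0.842) · √(3698/775)
  = 2.487 · √4.7716
  = 2.487 · 2.1844
  = 5.4326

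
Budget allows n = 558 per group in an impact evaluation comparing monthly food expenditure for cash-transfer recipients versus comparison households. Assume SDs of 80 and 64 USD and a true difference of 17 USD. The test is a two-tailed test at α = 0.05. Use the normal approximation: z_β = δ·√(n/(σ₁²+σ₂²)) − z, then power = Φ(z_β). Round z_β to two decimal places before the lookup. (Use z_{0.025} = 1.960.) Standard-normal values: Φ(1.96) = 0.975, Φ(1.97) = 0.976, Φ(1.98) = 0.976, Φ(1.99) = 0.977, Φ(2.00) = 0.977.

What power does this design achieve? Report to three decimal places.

z_β = δ·√(n/(σ₁²+σ₂²)) − z_{α/2}
    = 17 · √(558/10496) − 1.960
    = 17 · 0.23057 − 1.960
    = 3.9197 − 1.960 = 1.9597 → 1.96
Power = Φ(1.96) = 0.975.

Power ≈ 0.975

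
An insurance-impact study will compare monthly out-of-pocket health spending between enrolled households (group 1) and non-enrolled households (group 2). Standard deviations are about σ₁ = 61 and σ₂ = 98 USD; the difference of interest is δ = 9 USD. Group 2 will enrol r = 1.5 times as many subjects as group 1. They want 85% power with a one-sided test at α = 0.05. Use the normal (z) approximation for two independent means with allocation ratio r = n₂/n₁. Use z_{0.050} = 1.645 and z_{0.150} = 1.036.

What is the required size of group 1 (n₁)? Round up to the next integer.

n₁ = 899

n₁ = (z_α + z_β)² · (σ₁² + σ₂²/r) / δ²
   = (1.645 + 1.036)² · (61² + 98²/1.5) / 9²
   = 7.1878 · (3721 + 6402.7) / 81
   = 7.1878 · 10123.7 / 81
   = 898.35
Round up → n₁ = 899; n₂ = r·n₁ = 1.5 × 899 = 1349.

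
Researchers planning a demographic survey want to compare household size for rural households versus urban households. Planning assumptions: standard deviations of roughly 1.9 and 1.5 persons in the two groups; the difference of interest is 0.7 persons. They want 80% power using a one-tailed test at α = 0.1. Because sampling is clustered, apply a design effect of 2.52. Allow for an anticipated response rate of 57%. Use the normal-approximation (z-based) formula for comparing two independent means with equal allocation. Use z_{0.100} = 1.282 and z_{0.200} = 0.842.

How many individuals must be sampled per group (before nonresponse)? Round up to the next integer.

n = 239 per group

n = (z_α + z_β)² · (σ₁² + σ₂²) / δ²
  = (1.282 + 0.842)² · (1.9² + 1.5² = 5.86) / 0.7²
  = 4.5114 · 5.86 / 0.49
  = 53.95
Design effect: 2.52 × 53.95 = 135.96.
Adjust for 57% response: 135.96 / 0.57 = 238.53.
Round up → n = 239 per group.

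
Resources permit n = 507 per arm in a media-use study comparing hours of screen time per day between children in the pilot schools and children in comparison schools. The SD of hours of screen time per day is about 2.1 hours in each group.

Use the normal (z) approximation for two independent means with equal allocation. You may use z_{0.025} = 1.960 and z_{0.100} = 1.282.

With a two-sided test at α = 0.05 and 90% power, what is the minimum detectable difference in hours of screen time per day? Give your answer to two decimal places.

δ = (z_{α/2} + z_β) · √((σ₁²+σ₂²)/n)
  = (1.960 + 1.282) · √(8.82/507)
  = 3.242 · √0.0174
  = 3.242 · 0.1319
  = 0.4276

Minimum detectable difference ≈ 0.43 hours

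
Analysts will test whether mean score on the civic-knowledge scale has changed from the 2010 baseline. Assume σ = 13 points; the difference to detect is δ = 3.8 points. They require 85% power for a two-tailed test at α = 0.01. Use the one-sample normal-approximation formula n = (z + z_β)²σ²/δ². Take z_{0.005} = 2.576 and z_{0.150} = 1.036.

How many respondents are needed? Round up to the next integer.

n = 153

n = (z_{α/2} + z_β)² · σ² / δ²
  = (2.576 + 1.036)² · 13² / 3.8²
  = 13.0465 · 169 / 14.44
  = 152.69
Round up → n = 153.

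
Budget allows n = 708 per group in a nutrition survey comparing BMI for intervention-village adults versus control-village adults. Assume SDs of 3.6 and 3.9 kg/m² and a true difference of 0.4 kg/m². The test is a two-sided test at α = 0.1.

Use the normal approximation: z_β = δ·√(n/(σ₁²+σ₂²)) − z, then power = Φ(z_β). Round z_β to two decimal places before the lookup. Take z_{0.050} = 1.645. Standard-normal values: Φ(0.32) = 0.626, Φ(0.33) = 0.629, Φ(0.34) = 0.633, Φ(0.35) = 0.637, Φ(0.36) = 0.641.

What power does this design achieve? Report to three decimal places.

Power ≈ 0.641

z_β = δ·√(n/(σ₁²+σ₂²)) − z_{α/2}
    = 0.4 · √(708/28.17) − 1.645
    = 0.4 · 5.01329 − 1.645
    = 2.0053 − 1.645 = 0.3603 → 0.36
Power = Φ(0.36) = 0.641.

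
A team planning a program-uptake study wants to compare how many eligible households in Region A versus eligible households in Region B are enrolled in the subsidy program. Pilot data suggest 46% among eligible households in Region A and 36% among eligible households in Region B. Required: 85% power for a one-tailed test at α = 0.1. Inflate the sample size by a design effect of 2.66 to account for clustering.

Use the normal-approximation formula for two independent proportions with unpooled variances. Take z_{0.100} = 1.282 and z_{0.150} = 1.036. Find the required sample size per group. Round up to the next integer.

n = 685 per group

n = (z_α + z_β)² · [p₁(1−p₁) + p₂(1−p₂)] / (p₁ − p₂)²
  = (1.282 + 1.036)² · (0.46·0.54 + 0.36·0.64) / (0.10)²
  = (2.318)² · (0.2484 + 0.2304) / 0.0100
  = 5.3731 · 0.4788 / 0.0100
  = 257.27
Design effect: 2.66 × 257.27 = 684.33.
Round up → n = 685 per group.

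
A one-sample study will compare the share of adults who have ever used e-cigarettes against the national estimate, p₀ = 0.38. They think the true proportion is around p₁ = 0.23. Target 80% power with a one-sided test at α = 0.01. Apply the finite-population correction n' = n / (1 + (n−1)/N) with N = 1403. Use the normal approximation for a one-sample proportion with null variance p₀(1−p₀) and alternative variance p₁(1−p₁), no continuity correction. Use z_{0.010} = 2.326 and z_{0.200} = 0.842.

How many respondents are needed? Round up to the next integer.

n = [z_α·√(p₀q₀) + z_β·√(p₁q₁)]² / (p₁ − p₀)²
  = [2.326·√(0.38·0.62) + 0.842·√(0.23·0.77)]² / (-0.15)²
  = [2.326·0.4854 + 0.842·0.4208]² / 0.0225
  = [1.4833]² / 0.0225
  = 97.79
Finite-population correction (N = 1403): 97.79 / (1 + (97.79 − 1)/1403) = 91.48.
Round up → n = 92.

n = 92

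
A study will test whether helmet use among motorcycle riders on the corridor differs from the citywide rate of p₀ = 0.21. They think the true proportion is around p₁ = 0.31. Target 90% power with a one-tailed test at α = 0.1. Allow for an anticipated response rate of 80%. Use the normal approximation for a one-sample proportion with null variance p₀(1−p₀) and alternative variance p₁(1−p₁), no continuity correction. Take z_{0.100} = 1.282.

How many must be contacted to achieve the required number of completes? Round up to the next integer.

n = [z_α·√(p₀q₀) + z_β·√(p₁q₁)]² / (p₁ − p₀)²
  = [1.282·√(0.21·0.79) + 1.282·√(0.31·0.69)]² / (0.10)²
  = [1.282·0.4073 + 1.282·0.4625]² / 0.0100
  = [1.1151]² / 0.0100
  = 124.34
Adjust for 80% response: 124.34 / 0.80 = 155.43.
Round up → n = 156.

n = 156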